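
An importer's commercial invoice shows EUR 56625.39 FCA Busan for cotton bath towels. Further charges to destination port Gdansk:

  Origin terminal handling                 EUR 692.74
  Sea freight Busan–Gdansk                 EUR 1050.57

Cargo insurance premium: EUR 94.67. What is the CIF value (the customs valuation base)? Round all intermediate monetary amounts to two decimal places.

CIF = FCA price + pre-shipment costs + freight + insurance
CIF = 56625.39 + 692.74 + 1050.57 + 94.67 = 58463.37

CIF value: EUR 58463.37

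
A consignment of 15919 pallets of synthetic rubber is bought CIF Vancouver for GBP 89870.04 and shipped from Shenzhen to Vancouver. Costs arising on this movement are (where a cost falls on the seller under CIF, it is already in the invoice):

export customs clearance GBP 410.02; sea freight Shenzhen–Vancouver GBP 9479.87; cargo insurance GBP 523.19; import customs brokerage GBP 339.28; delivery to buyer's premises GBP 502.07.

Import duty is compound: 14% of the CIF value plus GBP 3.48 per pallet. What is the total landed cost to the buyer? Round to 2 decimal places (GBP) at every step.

CIF: the seller pays costs through ocean freight and marine insurance to the destination port.
Already in the invoice (seller's account under CIF): export clearance, freight, insurance — exclude.
The CIF price already equals the CIF value: 89870.04
Ad valorem component: 89870.04 × 14% = 12581.81
Specific component: 15919 × 3.48 = 55398.12
Import duty = 12581.81 + 55398.12 = 67979.93
Buyer bears: brokerage 339.28 + delivery 502.07 + duty 67979.93 = 68821.28
Landed cost = invoice 89870.04 + 68821.28 = 158691.32

Total landed cost: GBP 158691.32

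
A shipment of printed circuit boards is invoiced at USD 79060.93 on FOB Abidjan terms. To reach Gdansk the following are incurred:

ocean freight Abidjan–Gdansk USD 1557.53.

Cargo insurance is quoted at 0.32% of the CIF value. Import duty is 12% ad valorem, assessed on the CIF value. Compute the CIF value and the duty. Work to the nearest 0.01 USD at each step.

CIF value: USD 80877.27; import duty: USD 9705.27

Let C be the CIF value. C = FOB price + freight + 0.32% × C
C − 0.32% × C = 79060.93 + 1557.53
0.9968 × C = 80618.46
C = 80618.46 / 0.9968 = 80877.27
Insurance premium = 0.32% × 80877.27 = 258.81
Import duty = 80877.27 × 12% = 9705.27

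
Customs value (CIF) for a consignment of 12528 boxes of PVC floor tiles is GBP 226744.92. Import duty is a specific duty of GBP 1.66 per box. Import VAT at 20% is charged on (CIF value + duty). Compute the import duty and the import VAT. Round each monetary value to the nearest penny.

Import duty = 12528 × 1.66 = 20796.48
VAT base = CIF + duty = 226744.92 + 20796.48 = 247541.40
Import VAT = 247541.40 × 20% = 49508.28

Import duty: GBP 20796.48; import VAT: GBP 49508.28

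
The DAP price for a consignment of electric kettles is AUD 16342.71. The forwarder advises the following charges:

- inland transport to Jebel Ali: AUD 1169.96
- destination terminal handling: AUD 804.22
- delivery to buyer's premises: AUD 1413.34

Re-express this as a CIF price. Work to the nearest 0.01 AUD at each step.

Not relevant to the conversion: inland to port — on the seller under both DAP and CIF; already in the DAP price and stays in the CIF price.
From DAP to CIF, the seller no longer bears: destination terminal, delivery.
CIF price = 16342.71 − 804.22 − 1413.34 = 14125.15

CIF price: AUD 14125.15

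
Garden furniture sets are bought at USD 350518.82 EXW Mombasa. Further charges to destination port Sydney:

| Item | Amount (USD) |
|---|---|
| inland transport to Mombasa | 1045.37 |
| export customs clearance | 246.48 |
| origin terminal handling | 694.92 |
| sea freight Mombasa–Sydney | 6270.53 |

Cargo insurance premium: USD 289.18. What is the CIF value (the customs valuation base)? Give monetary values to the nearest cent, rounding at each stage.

CIF = EXW price + pre-shipment costs + freight + insurance
CIF = 350518.82 + 1045.37 + 246.48 + 694.92 + 6270.53 + 289.18 = 359065.30

CIF value: USD 359065.30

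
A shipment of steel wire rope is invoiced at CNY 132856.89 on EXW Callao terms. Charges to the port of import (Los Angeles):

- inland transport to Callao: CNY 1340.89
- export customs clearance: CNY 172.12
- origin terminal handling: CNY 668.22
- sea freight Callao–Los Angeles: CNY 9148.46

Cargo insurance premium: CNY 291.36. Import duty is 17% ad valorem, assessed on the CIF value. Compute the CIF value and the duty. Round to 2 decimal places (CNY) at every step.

CIF = EXW price + pre-shipment costs + freight + insurance
CIF = 132856.89 + 1340.89 + 172.12 + 668.22 + 9148.46 + 291.36 = 144477.94
Import duty = 144477.94 × 17% = 24561.25

CIF value: CNY 144477.94; import duty: CNY 24561.25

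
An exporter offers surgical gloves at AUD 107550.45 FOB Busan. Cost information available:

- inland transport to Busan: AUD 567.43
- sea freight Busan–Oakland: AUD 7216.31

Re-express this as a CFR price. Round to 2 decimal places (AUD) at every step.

CFR price: AUD 114766.76

Not relevant to the conversion: inland to port — on the seller under both FOB and CFR; already in the FOB price and stays in the CFR price.
From FOB to CFR, the seller additionally bears: freight.
CFR price = 107550.45 + 7216.31 = 114766.76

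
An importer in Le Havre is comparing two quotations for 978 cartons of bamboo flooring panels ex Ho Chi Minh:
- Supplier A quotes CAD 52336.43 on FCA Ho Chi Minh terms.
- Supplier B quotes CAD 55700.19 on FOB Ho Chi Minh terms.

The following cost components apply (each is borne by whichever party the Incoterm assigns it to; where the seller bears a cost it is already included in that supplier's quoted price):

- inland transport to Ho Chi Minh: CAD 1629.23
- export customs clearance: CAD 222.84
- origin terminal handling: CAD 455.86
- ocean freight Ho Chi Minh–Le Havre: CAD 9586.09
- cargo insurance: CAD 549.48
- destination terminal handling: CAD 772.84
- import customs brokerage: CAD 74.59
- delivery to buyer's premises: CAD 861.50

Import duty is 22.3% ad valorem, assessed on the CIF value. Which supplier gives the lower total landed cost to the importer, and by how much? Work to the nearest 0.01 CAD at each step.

Supplier A is cheaper by CAD 3556.36

Supplier A (FCA):
CIF value = FCA price + origin terminal + freight + insurance = 52336.43 + 455.86 + 9586.09 + 549.48 = 62927.86
Import duty = 62927.86 × 22.3% = 14032.91
Buyer bears (A): 455.86 + 9586.09 + 549.48 + 772.84 + 74.59 + 861.50 = 12300.36
Landed cost (A) = invoice 52336.43 + 12300.36 + duty 14032.91 = 78669.70
Supplier B (FOB):
CIF value = FOB price + freight + insurance = 55700.19 + 9586.09 + 549.48 = 65835.76
Import duty = 65835.76 × 22.3% = 14681.37
Buyer bears (B): 9586.09 + 549.48 + 772.84 + 74.59 + 861.50 = 11844.50
Landed cost (B) = invoice 55700.19 + 11844.50 + duty 14681.37 = 82226.06
Difference = |78669.70 − 82226.06| = 3556.36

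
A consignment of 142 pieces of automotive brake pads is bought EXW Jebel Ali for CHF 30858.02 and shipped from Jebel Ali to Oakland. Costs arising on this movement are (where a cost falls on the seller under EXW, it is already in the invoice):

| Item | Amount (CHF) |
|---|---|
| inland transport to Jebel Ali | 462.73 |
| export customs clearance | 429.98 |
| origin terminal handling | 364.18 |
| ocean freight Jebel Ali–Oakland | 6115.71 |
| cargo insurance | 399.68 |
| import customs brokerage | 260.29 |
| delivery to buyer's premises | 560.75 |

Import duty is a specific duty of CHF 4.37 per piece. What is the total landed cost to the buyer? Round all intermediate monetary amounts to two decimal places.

Total landed cost: CHF 40071.88

EXW: the seller makes goods available at their premises; the buyer bears all onward costs.
CIF value = EXW price + inland to port + export clearance + origin terminal + freight + insurance = 30858.02 + 462.73 + 429.98 + 364.18 + 6115.71 + 399.68 = 38630.30
Import duty = 142 × 4.37 = 620.54
Buyer bears: inland to port 462.73 + export clearance 429.98 + origin terminal 364.18 + freight 6115.71 + insurance 399.68 + brokerage 260.29 + delivery 560.75 + duty 620.54 = 9213.86
Landed cost = invoice 30858.02 + 9213.86 = 40071.88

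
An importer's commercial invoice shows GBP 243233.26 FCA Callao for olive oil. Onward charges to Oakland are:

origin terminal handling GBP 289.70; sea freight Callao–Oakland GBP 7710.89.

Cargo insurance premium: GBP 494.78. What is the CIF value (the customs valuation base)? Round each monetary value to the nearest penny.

CIF value: GBP 251728.63

CIF = FCA price + pre-shipment costs + freight + insurance
CIF = 243233.26 + 289.70 + 7710.89 + 494.78 = 251728.63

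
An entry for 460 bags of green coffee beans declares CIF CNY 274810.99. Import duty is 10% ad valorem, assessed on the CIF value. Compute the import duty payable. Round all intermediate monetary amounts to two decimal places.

Import duty: CNY 27481.10

Import duty = 274810.99 × 10% = 27481.10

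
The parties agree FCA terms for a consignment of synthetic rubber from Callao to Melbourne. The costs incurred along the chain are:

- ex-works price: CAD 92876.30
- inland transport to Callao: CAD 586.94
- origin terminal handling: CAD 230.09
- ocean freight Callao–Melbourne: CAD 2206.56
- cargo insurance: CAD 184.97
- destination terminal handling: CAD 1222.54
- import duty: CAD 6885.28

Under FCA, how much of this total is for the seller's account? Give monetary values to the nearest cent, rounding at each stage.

Seller's account: CAD 93463.24

FCA: the seller delivers export-cleared goods to the carrier; the buyer bears costs from that point.
Seller's account: goods 92876.30 + inland to port 586.94 = 93463.24
Buyer's account: origin terminal 230.09 + freight 2206.56 + insurance 184.97 + destination terminal 1222.54 + duty 6885.28 = 10729.44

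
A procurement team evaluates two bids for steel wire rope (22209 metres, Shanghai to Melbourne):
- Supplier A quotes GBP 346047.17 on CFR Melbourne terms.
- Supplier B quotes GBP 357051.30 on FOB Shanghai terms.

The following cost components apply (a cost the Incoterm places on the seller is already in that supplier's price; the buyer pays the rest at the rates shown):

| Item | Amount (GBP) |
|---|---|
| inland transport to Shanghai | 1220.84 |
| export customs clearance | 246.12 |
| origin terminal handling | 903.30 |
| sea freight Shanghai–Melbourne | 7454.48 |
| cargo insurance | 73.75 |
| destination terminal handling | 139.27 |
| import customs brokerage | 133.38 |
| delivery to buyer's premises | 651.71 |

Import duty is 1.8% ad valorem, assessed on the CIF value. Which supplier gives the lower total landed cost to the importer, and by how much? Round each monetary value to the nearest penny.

Supplier A is cheaper by GBP 18790.86

Supplier A (CFR):
CIF value = CFR price + insurance = 346047.17 + 73.75 = 346120.92
Import duty = 346120.92 × 1.8% = 6230.18
Buyer bears (A): 73.75 + 139.27 + 133.38 + 651.71 = 998.11
Landed cost (A) = invoice 346047.17 + 998.11 + duty 6230.18 = 353275.46
Supplier B (FOB):
CIF value = FOB price + freight + insurance = 357051.30 + 7454.48 + 73.75 = 364579.53
Import duty = 364579.53 × 1.8% = 6562.43
Buyer bears (B): 7454.48 + 73.75 + 139.27 + 133.38 + 651.71 = 8452.59
Landed cost (B) = invoice 357051.30 + 8452.59 + duty 6562.43 = 372066.32
Difference = |353275.46 − 372066.32| = 18790.86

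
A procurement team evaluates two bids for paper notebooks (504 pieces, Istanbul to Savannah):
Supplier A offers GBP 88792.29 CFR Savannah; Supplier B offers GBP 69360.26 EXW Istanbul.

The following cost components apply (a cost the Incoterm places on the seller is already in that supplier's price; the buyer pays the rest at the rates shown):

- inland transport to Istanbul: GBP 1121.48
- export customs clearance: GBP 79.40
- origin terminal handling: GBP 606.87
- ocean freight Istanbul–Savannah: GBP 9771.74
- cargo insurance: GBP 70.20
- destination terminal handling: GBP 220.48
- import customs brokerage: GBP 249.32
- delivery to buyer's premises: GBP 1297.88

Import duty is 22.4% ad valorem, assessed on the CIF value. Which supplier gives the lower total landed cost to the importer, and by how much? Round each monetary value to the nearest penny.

Supplier B is cheaper by GBP 9611.51

Supplier A (CFR):
CIF value = CFR price + insurance = 88792.29 + 70.20 = 88862.49
Import duty = 88862.49 × 22.4% = 19905.20
Buyer bears (A): 70.20 + 220.48 + 249.32 + 1297.88 = 1837.88
Landed cost (A) = invoice 88792.29 + 1837.88 + duty 19905.20 = 110535.37
Supplier B (EXW):
CIF value = EXW price + inland to port + export clearance + origin terminal + freight + insurance = 69360.26 + 1121.48 + 79.40 + 606.87 + 9771.74 + 70.20 = 81009.95
Import duty = 81009.95 × 22.4% = 18146.23
Buyer bears (B): 1121.48 + 79.40 + 606.87 + 9771.74 + 70.20 + 220.48 + 249.32 + 1297.88 = 13417.37
Landed cost (B) = invoice 69360.26 + 13417.37 + duty 18146.23 = 100923.86
Difference = |110535.37 − 100923.86| = 9611.51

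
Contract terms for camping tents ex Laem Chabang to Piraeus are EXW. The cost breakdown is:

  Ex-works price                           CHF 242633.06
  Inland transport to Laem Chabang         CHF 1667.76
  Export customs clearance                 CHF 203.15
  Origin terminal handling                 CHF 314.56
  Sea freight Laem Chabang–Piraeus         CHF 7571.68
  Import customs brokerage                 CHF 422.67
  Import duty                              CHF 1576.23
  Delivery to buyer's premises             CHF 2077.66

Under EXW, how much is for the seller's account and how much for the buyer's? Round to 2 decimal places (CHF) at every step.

Seller: CHF 242633.06; buyer: CHF 13833.71

EXW: the seller makes goods available at their premises; the buyer bears all onward costs.
Seller's account: goods 242633.06 = 242633.06
Buyer's account: inland to port 1667.76 + export clearance 203.15 + origin terminal 314.56 + freight 7571.68 + brokerage 422.67 + duty 1576.23 + delivery 2077.66 = 13833.71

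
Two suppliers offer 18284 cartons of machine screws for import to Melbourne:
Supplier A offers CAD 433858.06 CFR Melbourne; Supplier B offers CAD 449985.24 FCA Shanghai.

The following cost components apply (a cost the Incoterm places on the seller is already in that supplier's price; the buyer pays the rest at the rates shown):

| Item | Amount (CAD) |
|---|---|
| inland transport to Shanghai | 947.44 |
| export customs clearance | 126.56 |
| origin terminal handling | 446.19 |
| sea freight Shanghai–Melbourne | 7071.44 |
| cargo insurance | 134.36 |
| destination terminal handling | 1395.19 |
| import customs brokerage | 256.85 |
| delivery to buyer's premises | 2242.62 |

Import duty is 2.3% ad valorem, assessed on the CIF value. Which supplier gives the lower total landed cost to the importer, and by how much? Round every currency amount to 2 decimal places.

Supplier A (CFR):
CIF value = CFR price + insurance = 433858.06 + 134.36 = 433992.42
Import duty = 433992.42 × 2.3% = 9981.83
Buyer bears (A): 134.36 + 1395.19 + 256.85 + 2242.62 = 4029.02
Landed cost (A) = invoice 433858.06 + 4029.02 + duty 9981.83 = 447868.91
Supplier B (FCA):
CIF value = FCA price + origin terminal + freight + insurance = 449985.24 + 446.19 + 7071.44 + 134.36 = 457637.23
Import duty = 457637.23 × 2.3% = 10525.66
Buyer bears (B): 446.19 + 7071.44 + 134.36 + 1395.19 + 256.85 + 2242.62 = 11546.65
Landed cost (B) = invoice 449985.24 + 11546.65 + duty 10525.66 = 472057.55
Difference = |447868.91 − 472057.55| = 24188.64

Supplier A is cheaper by CAD 24188.64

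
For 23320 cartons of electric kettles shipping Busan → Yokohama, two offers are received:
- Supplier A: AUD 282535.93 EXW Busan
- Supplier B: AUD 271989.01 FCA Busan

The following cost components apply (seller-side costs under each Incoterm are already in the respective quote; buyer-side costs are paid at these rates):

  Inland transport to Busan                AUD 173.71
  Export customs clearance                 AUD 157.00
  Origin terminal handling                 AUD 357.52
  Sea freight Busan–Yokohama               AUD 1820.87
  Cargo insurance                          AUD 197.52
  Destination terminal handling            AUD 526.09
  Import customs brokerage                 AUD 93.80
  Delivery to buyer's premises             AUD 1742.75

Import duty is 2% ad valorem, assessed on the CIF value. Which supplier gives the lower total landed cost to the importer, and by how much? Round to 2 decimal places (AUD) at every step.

Supplier B is cheaper by AUD 11095.18

Supplier A (EXW):
CIF value = EXW price + inland to port + export clearance + origin terminal + freight + insurance = 282535.93 + 173.71 + 157.00 + 357.52 + 1820.87 + 197.52 = 285242.55
Import duty = 285242.55 × 2% = 5704.85
Buyer bears (A): 173.71 + 157.00 + 357.52 + 1820.87 + 197.52 + 526.09 + 93.80 + 1742.75 = 5069.26
Landed cost (A) = invoice 282535.93 + 5069.26 + duty 5704.85 = 293310.04
Supplier B (FCA):
CIF value = FCA price + origin terminal + freight + insurance = 271989.01 + 357.52 + 1820.87 + 197.52 = 274364.92
Import duty = 274364.92 × 2% = 5487.30
Buyer bears (B): 357.52 + 1820.87 + 197.52 + 526.09 + 93.80 + 1742.75 = 4738.55
Landed cost (B) = invoice 271989.01 + 4738.55 + duty 5487.30 = 282214.86
Difference = |293310.04 − 282214.86| = 11095.18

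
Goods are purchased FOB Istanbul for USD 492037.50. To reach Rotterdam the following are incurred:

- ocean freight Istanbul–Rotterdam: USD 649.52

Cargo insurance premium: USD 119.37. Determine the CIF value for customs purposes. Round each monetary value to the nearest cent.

CIF value: USD 492806.39

CIF = FOB price + freight + insurance
CIF = 492037.50 + 649.52 + 119.37 = 492806.39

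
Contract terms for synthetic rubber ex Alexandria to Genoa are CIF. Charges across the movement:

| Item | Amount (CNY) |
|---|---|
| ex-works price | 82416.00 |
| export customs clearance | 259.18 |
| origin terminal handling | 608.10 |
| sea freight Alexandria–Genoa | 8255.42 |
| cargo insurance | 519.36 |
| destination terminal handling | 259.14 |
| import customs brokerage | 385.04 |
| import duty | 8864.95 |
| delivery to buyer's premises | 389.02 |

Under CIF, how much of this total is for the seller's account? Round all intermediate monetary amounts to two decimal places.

Seller's account: CNY 92058.06

CIF: the seller pays costs through ocean freight and marine insurance to the destination port.
Seller's account: goods 82416.00 + export clearance 259.18 + origin terminal 608.10 + freight 8255.42 + insurance 519.36 = 92058.06
Buyer's account: destination terminal 259.14 + brokerage 385.04 + duty 8864.95 + delivery 389.02 = 9898.15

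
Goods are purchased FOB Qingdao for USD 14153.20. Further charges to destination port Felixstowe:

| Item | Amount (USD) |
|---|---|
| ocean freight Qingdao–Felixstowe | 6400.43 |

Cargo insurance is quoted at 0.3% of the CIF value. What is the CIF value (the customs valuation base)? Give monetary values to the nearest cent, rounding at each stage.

CIF value: USD 20615.48

Let C be the CIF value. C = FOB price + freight + 0.3% × C
C − 0.3% × C = 14153.20 + 6400.43
0.997 × C = 20553.63
C = 20553.63 / 0.997 = 20615.48
Insurance premium = 0.3% × 20615.48 = 61.85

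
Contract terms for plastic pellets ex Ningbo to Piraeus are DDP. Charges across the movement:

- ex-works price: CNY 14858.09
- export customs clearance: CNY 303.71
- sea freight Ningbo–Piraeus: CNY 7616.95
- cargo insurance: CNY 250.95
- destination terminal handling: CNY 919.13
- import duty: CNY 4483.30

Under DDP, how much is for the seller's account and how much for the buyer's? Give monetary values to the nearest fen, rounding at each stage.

DDP: the seller bears all costs including import duty.
Seller's account: goods 14858.09 + export clearance 303.71 + freight 7616.95 + insurance 250.95 + destination terminal 919.13 + duty 4483.30 = 28432.13
Buyer's account: 0.00

Seller: CNY 28432.13; buyer: CNY 0.00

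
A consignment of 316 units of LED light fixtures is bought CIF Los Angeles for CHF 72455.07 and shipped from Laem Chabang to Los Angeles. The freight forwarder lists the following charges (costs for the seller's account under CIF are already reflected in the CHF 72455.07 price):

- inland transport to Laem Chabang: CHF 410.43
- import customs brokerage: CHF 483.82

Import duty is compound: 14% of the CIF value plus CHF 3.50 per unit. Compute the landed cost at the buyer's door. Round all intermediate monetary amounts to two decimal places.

CIF: the seller pays costs through ocean freight and marine insurance to the destination port.
Already in the invoice (seller's account under CIF): inland to port — exclude.
The CIF price already equals the CIF value: 72455.07
Ad valorem component: 72455.07 × 14% = 10143.71
Specific component: 316 × 3.50 = 1106.00
Import duty = 10143.71 + 1106.00 = 11249.71
Buyer bears: brokerage 483.82 + duty 11249.71 = 11733.53
Landed cost = invoice 72455.07 + 11733.53 = 84188.60

Total landed cost: CHF 84188.60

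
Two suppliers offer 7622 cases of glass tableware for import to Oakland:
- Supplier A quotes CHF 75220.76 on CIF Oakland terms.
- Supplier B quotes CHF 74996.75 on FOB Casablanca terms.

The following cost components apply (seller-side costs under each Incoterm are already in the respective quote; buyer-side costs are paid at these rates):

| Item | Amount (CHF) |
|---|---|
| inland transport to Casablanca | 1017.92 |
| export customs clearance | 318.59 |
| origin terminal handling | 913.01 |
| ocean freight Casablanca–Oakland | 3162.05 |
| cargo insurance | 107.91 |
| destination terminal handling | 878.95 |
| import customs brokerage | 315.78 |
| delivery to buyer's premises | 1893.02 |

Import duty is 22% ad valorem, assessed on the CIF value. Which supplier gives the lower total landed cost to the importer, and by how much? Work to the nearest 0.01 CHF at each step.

Supplier A (CIF):
The CIF price already equals the CIF value: 75220.76
Import duty = 75220.76 × 22% = 16548.57
Buyer bears (A): 878.95 + 315.78 + 1893.02 = 3087.75
Landed cost (A) = invoice 75220.76 + 3087.75 + duty 16548.57 = 94857.08
Supplier B (FOB):
CIF value = FOB price + freight + insurance = 74996.75 + 3162.05 + 107.91 = 78266.71
Import duty = 78266.71 × 22% = 17218.68
Buyer bears (B): 3162.05 + 107.91 + 878.95 + 315.78 + 1893.02 = 6357.71
Landed cost (B) = invoice 74996.75 + 6357.71 + duty 17218.68 = 98573.14
Difference = |94857.08 − 98573.14| = 3716.06

Supplier A is cheaper by CHF 3716.06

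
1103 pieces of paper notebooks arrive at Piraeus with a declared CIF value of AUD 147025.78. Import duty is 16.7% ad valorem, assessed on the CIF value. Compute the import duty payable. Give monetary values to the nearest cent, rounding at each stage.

Import duty: AUD 24553.31

Import duty = 147025.78 × 16.7% = 24553.31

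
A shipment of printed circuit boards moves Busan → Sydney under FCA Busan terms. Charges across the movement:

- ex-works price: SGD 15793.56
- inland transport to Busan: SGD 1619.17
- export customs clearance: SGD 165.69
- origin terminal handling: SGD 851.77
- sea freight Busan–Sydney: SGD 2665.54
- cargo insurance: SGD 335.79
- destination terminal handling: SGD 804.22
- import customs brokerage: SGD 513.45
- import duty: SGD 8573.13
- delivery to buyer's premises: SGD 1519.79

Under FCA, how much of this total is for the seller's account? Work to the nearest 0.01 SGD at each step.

Seller's account: SGD 17578.42

FCA: the seller delivers export-cleared goods to the carrier; the buyer bears costs from that point.
Seller's account: goods 15793.56 + inland to port 1619.17 + export clearance 165.69 = 17578.42
Buyer's account: origin terminal 851.77 + freight 2665.54 + insurance 335.79 + destination terminal 804.22 + brokerage 513.45 + duty 8573.13 + delivery 1519.79 = 15263.69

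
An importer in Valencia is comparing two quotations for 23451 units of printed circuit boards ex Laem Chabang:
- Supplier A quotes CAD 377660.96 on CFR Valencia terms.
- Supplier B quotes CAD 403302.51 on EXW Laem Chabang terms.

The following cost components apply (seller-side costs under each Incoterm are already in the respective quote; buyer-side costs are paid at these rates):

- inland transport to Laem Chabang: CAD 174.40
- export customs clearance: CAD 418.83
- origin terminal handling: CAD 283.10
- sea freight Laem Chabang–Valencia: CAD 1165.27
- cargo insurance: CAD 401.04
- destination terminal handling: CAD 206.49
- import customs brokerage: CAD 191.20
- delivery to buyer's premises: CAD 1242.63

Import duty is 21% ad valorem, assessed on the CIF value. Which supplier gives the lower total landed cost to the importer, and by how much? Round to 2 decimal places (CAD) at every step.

Supplier A is cheaper by CAD 33496.61

Supplier A (CFR):
CIF value = CFR price + insurance = 377660.96 + 401.04 = 378062.00
Import duty = 378062.00 × 21% = 79393.02
Buyer bears (A): 401.04 + 206.49 + 191.20 + 1242.63 = 2041.36
Landed cost (A) = invoice 377660.96 + 2041.36 + duty 79393.02 = 459095.34
Supplier B (EXW):
CIF value = EXW price + inland to port + export clearance + origin terminal + freight + insurance = 403302.51 + 174.40 + 418.83 + 283.10 + 1165.27 + 401.04 = 405745.15
Import duty = 405745.15 × 21% = 85206.48
Buyer bears (B): 174.40 + 418.83 + 283.10 + 1165.27 + 401.04 + 206.49 + 191.20 + 1242.63 = 4082.96
Landed cost (B) = invoice 403302.51 + 4082.96 + duty 85206.48 = 492591.95
Difference = |459095.34 − 492591.95| = 33496.61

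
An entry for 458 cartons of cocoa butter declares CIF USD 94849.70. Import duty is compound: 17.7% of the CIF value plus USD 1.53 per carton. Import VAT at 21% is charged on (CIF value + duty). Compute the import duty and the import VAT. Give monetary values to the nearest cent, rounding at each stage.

Import duty: USD 17489.14; import VAT: USD 23591.16

Ad valorem component: 94849.70 × 17.7% = 16788.40
Specific component: 458 × 1.53 = 700.74
Import duty = 16788.40 + 700.74 = 17489.14
VAT base = CIF + duty = 94849.70 + 17489.14 = 112338.84
Import VAT = 112338.84 × 21% = 23591.16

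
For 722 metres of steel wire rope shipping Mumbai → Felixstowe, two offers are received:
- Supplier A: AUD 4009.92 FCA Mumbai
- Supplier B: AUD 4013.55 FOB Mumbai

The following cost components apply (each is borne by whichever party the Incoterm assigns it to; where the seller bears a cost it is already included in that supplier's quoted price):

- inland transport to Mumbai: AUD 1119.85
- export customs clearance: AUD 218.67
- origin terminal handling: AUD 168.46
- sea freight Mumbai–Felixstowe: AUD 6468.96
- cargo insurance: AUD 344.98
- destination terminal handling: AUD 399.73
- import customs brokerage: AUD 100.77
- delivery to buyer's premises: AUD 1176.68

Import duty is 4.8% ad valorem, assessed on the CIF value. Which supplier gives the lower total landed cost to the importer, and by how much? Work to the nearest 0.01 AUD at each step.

Supplier B is cheaper by AUD 172.74

Supplier A (FCA):
CIF value = FCA price + origin terminal + freight + insurance = 4009.92 + 168.46 + 6468.96 + 344.98 = 10992.32
Import duty = 10992.32 × 4.8% = 527.63
Buyer bears (A): 168.46 + 6468.96 + 344.98 + 399.73 + 100.77 + 1176.68 = 8659.58
Landed cost (A) = invoice 4009.92 + 8659.58 + duty 527.63 = 13197.13
Supplier B (FOB):
CIF value = FOB price + freight + insurance = 4013.55 + 6468.96 + 344.98 = 10827.49
Import duty = 10827.49 × 4.8% = 519.72
Buyer bears (B): 6468.96 + 344.98 + 399.73 + 100.77 + 1176.68 = 8491.12
Landed cost (B) = invoice 4013.55 + 8491.12 + duty 519.72 = 13024.39
Difference = |13197.13 − 13024.39| = 172.74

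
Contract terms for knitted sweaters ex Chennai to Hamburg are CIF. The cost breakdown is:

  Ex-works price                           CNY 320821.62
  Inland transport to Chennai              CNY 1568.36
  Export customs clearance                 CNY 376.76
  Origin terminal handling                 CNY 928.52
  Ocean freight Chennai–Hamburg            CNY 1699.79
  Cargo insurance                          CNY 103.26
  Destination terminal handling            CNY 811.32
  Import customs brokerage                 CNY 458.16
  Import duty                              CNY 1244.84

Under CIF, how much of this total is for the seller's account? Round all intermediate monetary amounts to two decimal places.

Seller's account: CNY 325498.31

CIF: the seller pays costs through ocean freight and marine insurance to the destination port.
Seller's account: goods 320821.62 + inland to port 1568.36 + export clearance 376.76 + origin terminal 928.52 + freight 1699.79 + insurance 103.26 = 325498.31
Buyer's account: destination terminal 811.32 + brokerage 458.16 + duty 1244.84 = 2514.32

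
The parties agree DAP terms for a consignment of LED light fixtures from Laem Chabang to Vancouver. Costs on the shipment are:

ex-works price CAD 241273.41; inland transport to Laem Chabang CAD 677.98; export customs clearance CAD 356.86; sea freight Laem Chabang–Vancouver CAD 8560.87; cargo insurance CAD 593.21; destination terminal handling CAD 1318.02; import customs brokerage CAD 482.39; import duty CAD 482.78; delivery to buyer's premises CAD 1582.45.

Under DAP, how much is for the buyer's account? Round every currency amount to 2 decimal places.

DAP: the seller bears all costs to the named destination except import duty and clearance.
Seller's account: goods 241273.41 + inland to port 677.98 + export clearance 356.86 + freight 8560.87 + insurance 593.21 + destination terminal 1318.02 + delivery 1582.45 = 254362.80
Buyer's account: brokerage 482.39 + duty 482.78 = 965.17

Buyer's account: CAD 965.17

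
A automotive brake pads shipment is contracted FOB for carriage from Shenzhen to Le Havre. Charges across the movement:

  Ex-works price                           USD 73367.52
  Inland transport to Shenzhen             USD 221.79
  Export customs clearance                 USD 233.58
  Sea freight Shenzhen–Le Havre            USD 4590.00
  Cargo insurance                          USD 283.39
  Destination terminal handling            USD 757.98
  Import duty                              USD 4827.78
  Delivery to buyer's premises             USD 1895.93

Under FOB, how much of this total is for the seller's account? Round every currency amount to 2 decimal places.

Seller's account: USD 73822.89

FOB: the seller bears costs until goods are on board at the origin port; the buyer bears freight, insurance and all costs thereafter.
Seller's account: goods 73367.52 + inland to port 221.79 + export clearance 233.58 = 73822.89
Buyer's account: freight 4590.00 + insurance 283.39 + destination terminal 757.98 + duty 4827.78 + delivery 1895.93 = 12355.08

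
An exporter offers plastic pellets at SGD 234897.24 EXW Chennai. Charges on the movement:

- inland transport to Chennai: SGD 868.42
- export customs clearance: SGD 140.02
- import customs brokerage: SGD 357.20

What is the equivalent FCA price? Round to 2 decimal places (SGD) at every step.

Not relevant to the conversion: brokerage — on the buyer under both terms; not part of either seller's price.
From EXW to FCA, the seller additionally bears: inland to port, export clearance.
FCA price = 234897.24 + 868.42 + 140.02 = 235905.68

FCA price: SGD 235905.68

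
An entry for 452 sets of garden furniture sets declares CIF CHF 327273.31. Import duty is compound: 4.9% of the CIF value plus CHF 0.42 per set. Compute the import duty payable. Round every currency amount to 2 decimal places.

Import duty: CHF 16226.23

Ad valorem component: 327273.31 × 4.9% = 16036.39
Specific component: 452 × 0.42 = 189.84
Import duty = 16036.39 + 189.84 = 16226.23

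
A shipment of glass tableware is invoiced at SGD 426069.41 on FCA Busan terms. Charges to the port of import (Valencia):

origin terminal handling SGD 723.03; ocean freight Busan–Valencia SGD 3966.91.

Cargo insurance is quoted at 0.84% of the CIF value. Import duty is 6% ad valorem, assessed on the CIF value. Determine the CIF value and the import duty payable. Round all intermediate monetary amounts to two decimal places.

CIF value: SGD 434408.38; import duty: SGD 26064.50

Let C be the CIF value. C = FCA price + pre-shipment costs + freight + 0.84% × C
C − 0.84% × C = 426069.41 + 723.03 + 3966.91
0.9916 × C = 430759.35
C = 430759.35 / 0.9916 = 434408.38
Insurance premium = 0.84% × 434408.38 = 3649.03
Import duty = 434408.38 × 6% = 26064.50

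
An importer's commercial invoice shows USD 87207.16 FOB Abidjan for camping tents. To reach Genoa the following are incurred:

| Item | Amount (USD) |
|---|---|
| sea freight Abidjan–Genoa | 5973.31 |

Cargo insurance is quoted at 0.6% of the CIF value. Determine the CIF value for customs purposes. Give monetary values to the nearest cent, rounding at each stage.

Let C be the CIF value. C = FOB price + freight + 0.6% × C
C − 0.6% × C = 87207.16 + 5973.31
0.994 × C = 93180.47
C = 93180.47 / 0.994 = 93742.93
Insurance premium = 0.6% × 93742.93 = 562.46

CIF value: USD 93742.93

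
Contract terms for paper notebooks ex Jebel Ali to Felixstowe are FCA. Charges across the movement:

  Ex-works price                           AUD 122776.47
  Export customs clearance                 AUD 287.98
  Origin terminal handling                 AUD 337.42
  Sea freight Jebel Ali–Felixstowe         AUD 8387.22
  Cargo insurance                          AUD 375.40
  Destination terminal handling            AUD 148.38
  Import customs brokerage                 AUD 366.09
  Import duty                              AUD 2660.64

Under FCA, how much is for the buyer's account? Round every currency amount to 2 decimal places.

Buyer's account: AUD 12275.15

FCA: the seller delivers export-cleared goods to the carrier; the buyer bears costs from that point.
Seller's account: goods 122776.47 + export clearance 287.98 = 123064.45
Buyer's account: origin terminal 337.42 + freight 8387.22 + insurance 375.40 + destination terminal 148.38 + brokerage 366.09 + duty 2660.64 = 12275.15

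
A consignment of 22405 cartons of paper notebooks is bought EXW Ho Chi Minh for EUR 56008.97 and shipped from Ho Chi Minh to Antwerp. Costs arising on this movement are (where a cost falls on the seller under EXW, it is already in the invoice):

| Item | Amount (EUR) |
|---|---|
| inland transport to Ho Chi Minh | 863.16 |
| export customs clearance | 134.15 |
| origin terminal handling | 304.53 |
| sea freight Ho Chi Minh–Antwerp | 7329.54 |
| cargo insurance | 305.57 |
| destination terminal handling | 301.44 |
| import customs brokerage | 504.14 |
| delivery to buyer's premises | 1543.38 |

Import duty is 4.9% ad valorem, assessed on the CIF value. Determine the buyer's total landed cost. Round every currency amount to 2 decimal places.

Total landed cost: EUR 70477.23

EXW: the seller makes goods available at their premises; the buyer bears all onward costs.
CIF value = EXW price + inland to port + export clearance + origin terminal + freight + insurance = 56008.97 + 863.16 + 134.15 + 304.53 + 7329.54 + 305.57 = 64945.92
Import duty = 64945.92 × 4.9% = 3182.35
Buyer bears: inland to port 863.16 + export clearance 134.15 + origin terminal 304.53 + freight 7329.54 + insurance 305.57 + destination terminal 301.44 + brokerage 504.14 + delivery 1543.38 + duty 3182.35 = 14468.26
Landed cost = invoice 56008.97 + 14468.26 = 70477.23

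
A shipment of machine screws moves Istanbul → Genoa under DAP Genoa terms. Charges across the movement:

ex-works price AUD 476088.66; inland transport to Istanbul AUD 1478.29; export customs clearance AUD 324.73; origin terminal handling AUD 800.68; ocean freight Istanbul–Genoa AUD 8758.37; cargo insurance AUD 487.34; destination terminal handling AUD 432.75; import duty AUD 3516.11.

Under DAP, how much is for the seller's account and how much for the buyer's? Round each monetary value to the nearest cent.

Seller: AUD 488370.82; buyer: AUD 3516.11

DAP: the seller bears all costs to the named destination except import duty and clearance.
Seller's account: goods 476088.66 + inland to port 1478.29 + export clearance 324.73 + origin terminal 800.68 + freight 8758.37 + insurance 487.34 + destination terminal 432.75 = 488370.82
Buyer's account: duty 3516.11 = 3516.11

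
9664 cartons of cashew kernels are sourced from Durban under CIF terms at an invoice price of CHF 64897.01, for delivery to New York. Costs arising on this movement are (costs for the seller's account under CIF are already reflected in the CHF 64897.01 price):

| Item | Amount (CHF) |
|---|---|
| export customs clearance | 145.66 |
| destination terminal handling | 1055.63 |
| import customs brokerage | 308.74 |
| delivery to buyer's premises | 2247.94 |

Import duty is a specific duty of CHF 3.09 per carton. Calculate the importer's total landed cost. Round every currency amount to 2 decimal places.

CIF: the seller pays costs through ocean freight and marine insurance to the destination port.
Already in the invoice (seller's account under CIF): export clearance — exclude.
The CIF price already equals the CIF value: 64897.01
Import duty = 9664 × 3.09 = 29861.76
Buyer bears: destination terminal 1055.63 + brokerage 308.74 + delivery 2247.94 + duty 29861.76 = 33474.07
Landed cost = invoice 64897.01 + 33474.07 = 98371.08

Total landed cost: CHF 98371.08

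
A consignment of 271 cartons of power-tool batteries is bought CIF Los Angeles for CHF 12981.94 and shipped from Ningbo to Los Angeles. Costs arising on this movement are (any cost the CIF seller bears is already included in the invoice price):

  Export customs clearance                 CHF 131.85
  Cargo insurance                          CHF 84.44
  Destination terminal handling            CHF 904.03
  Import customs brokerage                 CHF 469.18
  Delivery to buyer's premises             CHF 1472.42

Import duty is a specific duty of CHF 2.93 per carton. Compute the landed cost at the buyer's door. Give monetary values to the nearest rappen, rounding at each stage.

Total landed cost: CHF 16621.60

CIF: the seller pays costs through ocean freight and marine insurance to the destination port.
Already in the invoice (seller's account under CIF): export clearance, insurance — exclude.
The CIF price already equals the CIF value: 12981.94
Import duty = 271 × 2.93 = 794.03
Buyer bears: destination terminal 904.03 + brokerage 469.18 + delivery 1472.42 + duty 794.03 = 3639.66
Landed cost = invoice 12981.94 + 3639.66 = 16621.60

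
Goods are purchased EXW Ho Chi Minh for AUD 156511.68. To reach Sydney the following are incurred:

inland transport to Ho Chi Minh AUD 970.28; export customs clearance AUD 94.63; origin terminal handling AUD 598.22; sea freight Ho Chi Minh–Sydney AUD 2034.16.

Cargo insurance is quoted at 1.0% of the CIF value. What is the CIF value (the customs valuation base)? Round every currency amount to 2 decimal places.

CIF value: AUD 161827.24

Let C be the CIF value. C = EXW price + pre-shipment costs + freight + 1.0% × C
C − 1.0% × C = 156511.68 + 970.28 + 94.63 + 598.22 + 2034.16
0.99 × C = 160208.97
C = 160208.97 / 0.99 = 161827.24
Insurance premium = 1.0% × 161827.24 = 1618.27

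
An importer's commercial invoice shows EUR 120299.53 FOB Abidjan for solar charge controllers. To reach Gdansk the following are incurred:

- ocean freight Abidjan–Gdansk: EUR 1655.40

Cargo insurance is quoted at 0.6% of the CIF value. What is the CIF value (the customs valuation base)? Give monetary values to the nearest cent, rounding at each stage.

CIF value: EUR 122691.08

Let C be the CIF value. C = FOB price + freight + 0.6% × C
C − 0.6% × C = 120299.53 + 1655.40
0.994 × C = 121954.93
C = 121954.93 / 0.994 = 122691.08
Insurance premium = 0.6% × 122691.08 = 736.15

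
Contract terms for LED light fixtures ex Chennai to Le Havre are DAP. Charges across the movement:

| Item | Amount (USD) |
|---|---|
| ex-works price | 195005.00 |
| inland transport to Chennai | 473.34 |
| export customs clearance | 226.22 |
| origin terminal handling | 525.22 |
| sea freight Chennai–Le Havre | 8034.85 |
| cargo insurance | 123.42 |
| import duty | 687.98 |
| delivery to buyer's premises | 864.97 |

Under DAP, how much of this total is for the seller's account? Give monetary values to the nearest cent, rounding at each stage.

DAP: the seller bears all costs to the named destination except import duty and clearance.
Seller's account: goods 195005.00 + inland to port 473.34 + export clearance 226.22 + origin terminal 525.22 + freight 8034.85 + insurance 123.42 + delivery 864.97 = 205253.02
Buyer's account: duty 687.98 = 687.98

Seller's account: USD 205253.02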